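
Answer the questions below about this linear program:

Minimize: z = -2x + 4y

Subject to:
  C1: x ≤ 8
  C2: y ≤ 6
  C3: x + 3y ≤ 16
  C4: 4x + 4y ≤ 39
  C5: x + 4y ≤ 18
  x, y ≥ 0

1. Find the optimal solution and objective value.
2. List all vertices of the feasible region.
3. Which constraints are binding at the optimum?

1. x = 8, y = 0, z = -16
2. (0, 0), (8, 0), (8, 1.75), (7, 2.75), (0, 4.5)
3. C1, y ≥ 0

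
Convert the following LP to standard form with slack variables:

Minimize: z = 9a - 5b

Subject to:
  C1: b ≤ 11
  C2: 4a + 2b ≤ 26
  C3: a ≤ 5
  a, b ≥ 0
min z = 9a - 5b

s.t.
  b + s1 = 11
  4a + 2b + s2 = 26
  a + s3 = 5
  a, b, s1, s2, s3 ≥ 0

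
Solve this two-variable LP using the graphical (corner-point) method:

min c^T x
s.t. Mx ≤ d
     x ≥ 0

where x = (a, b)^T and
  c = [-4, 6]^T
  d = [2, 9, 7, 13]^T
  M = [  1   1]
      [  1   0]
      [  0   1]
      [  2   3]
Each vertex is the intersection of two constraint boundaries that also satisfies all remaining constraints:
  a = 0 and b = 0 → (0, 0)
  a + b = 2 and b = 0 → (2, 0)
  a + b = 2 and a = 0 → (0, 2)

Evaluating z = -4a + 6b at each vertex:
  (0, 0): z = 0
  (2, 0): z = -8
  (0, 2): z = 12

The minimum is at (2, 0) with z = -8.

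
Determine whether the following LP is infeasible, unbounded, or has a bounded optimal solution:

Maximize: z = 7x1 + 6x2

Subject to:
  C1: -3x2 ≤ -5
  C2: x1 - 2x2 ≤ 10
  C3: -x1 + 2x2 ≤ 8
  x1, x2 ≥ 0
Feasible point: (0, 2) satisfies every constraint, so the LP is feasible.
Direction d = (2, 1): for each constraint row a, a·d ≤ 0 —
  (0)(2) + (-3)(1) = -3 ≤ 0
  (1)(2) + (-2)(1) = 0 ≤ 0
  (-1)(2) + (2)(1) = 0 ≤ 0
and d ≥ 0, so (0, 2) + t·d stays feasible for every t ≥ 0. Along this ray z = 7x1 + 6x2 changes by 20 per unit t, so z → +∞.

Unbounded: there is a feasible ray along which z → +∞.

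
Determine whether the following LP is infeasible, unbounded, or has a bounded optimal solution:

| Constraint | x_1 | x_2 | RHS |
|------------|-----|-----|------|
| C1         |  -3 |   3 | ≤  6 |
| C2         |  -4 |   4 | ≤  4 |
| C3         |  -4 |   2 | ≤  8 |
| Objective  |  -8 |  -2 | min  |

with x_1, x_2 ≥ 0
Feasible point: (0, 0) satisfies every constraint, so the LP is feasible.
Direction d = (1, 0): for each constraint row a, a·d ≤ 0 —
  (-3)(1) + (3)(0) = -3 ≤ 0
  (-4)(1) + (4)(0) = -4 ≤ 0
  (-4)(1) + (2)(0) = -4 ≤ 0
and d ≥ 0, so (0, 0) + t·d stays feasible for every t ≥ 0. Along this ray z = -8x_1 - 2x_2 changes by -8 per unit t, so z → −∞.

Unbounded — the objective can decrease without bound over the feasible region.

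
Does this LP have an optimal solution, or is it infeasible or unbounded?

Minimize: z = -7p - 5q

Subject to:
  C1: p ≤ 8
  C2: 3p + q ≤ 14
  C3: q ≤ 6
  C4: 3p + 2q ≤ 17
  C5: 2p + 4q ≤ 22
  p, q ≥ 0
The point (3, 4) satisfies every constraint, so the LP is feasible; the constraints give p ≤ 8 and q ≤ 6, which with p, q ≥ 0 keep the feasible region inside a bounded box. A feasible, bounded LP attains a finite optimum at a vertex.

Feasible with finite optimum z* = -41 at (3, 4).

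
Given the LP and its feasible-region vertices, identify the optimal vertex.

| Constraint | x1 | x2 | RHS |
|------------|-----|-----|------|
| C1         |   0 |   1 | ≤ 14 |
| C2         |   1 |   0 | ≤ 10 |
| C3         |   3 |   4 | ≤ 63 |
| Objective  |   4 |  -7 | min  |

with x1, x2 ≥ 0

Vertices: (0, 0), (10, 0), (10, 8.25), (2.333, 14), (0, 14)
Evaluating z = 4x1 - 7x2 at each vertex:
  (0, 0): z = 0
  (10, 0): z = 40
  (10, 8.25): z = -17.75
  (2.333, 14): z = -88.67
  (0, 14): z = -98

The smallest value is z = -98, attained at (0, 14).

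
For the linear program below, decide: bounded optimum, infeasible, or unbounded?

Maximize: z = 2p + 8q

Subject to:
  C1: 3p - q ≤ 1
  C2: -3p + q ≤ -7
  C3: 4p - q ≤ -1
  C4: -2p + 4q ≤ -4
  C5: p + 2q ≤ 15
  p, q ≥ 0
C1 requires 3p - q ≤ 1, while C2 (-3p + q ≤ -7) is equivalent to 3p - q ≥ 7. Together they would need 7 ≤ 3p - q ≤ 1, which is impossible since 7 > 1. No point satisfies all constraints.

The feasible region is empty; the LP is infeasible.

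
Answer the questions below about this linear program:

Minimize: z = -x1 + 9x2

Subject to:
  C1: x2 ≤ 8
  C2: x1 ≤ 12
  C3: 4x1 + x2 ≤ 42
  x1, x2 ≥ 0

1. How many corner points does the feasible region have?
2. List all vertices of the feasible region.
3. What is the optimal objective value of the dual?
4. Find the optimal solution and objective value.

1. 4
2. (0, 0), (10.5, 0), (8.5, 8), (0, 8)
3. -10.5 (by strong duality, equal to the primal optimum)
4. x1 = 10.5, x2 = 0, z = -10.5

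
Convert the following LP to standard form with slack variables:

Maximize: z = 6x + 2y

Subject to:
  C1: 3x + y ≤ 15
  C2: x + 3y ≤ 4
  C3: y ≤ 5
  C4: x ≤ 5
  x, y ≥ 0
max z = 6x + 2y

s.t.
  3x + y + s1 = 15
  x + 3y + s2 = 4
  y + s3 = 5
  x + s4 = 5
  x, y, s1, s2, s3, s4 ≥ 0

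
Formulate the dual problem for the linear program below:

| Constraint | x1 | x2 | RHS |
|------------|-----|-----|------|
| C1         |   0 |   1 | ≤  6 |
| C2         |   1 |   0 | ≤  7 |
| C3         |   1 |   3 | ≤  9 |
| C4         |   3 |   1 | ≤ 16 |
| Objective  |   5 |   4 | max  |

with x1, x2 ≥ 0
Minimize: z = 6y1 + 7y2 + 9y3 + 16y4

Subject to:
  C1: -y2 - y3 - 3y4 ≤ -5
  C2: -y1 - 3y3 - y4 ≤ -4
  y1, y2, y3, y4 ≥ 0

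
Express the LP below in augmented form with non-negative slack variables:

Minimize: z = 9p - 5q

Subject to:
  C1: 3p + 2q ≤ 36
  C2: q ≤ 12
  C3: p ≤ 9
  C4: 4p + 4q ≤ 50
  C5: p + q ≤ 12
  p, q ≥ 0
min z = 9p - 5q

s.t.
  3p + 2q + s1 = 36
  q + s2 = 12
  p + s3 = 9
  4p + 4q + s4 = 50
  p + q + s5 = 12
  p, q, s1, s2, s3, s4, s5 ≥ 0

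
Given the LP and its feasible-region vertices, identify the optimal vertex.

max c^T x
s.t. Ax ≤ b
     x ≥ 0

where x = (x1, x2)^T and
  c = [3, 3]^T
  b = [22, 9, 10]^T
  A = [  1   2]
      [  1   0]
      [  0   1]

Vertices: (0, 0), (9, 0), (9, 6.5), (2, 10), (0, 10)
Evaluating z = 3x1 + 3x2 at each vertex:
  (0, 0): z = 0
  (9, 0): z = 27
  (9, 6.5): z = 46.5
  (2, 10): z = 36
  (0, 10): z = 30

The largest value is z = 46.5, attained at (9, 6.5).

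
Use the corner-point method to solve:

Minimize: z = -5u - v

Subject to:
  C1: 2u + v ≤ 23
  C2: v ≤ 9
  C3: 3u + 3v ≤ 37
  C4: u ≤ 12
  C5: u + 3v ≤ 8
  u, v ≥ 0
Each vertex is the intersection of two constraint boundaries that also satisfies all remaining constraints:
  u = 0 and v = 0 → (0, 0)
  u + 3v = 8 and v = 0 → (8, 0)
  u + 3v = 8 and u = 0 → (0, 2.667)

Evaluating z = -5u - v at each vertex:
  (0, 0): z = 0
  (8, 0): z = -40
  (0, 2.667): z = -2.667

The minimum is at (8, 0) with z = -40.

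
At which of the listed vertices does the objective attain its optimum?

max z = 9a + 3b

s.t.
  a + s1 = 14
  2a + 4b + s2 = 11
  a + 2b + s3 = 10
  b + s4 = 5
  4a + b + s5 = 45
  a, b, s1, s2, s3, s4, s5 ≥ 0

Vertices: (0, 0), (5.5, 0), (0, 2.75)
(5.5, 0) with z = 49.5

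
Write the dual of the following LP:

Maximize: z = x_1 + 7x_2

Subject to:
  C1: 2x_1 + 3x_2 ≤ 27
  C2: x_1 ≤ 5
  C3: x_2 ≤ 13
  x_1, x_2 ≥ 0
Minimize: z = 27y1 + 5y2 + 13y3

Subject to:
  C1: -2y1 - y2 ≤ -1
  C2: -3y1 - y3 ≤ -7
  y1, y2, y3 ≥ 0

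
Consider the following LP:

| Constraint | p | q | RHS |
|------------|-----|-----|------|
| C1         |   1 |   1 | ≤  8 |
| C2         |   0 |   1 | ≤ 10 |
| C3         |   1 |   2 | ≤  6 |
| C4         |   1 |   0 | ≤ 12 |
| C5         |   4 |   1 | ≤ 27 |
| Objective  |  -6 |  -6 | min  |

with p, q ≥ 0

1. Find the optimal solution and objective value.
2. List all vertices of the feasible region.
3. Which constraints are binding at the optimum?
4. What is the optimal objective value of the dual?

1. p = 6, q = 0, z = -36
2. (0, 0), (6, 0), (0, 3)
3. C3, q ≥ 0
4. -36 (by strong duality, equal to the primal optimum)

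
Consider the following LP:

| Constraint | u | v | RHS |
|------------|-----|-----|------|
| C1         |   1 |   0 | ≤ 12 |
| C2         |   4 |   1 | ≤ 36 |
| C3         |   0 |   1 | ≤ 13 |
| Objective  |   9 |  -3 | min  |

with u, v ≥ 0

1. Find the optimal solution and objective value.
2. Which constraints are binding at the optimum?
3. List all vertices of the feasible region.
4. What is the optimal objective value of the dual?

1. u = 0, v = 13, z = -39
2. C3, u ≥ 0
3. (0, 0), (9, 0), (5.75, 13), (0, 13)
4. -39 (by strong duality, equal to the primal optimum)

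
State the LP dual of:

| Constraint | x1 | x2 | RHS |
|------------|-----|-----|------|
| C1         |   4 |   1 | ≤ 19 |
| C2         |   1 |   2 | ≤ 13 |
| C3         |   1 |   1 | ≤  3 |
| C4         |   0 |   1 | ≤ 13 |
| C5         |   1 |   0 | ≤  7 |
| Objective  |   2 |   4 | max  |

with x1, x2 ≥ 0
Minimize: z = 19y1 + 13y2 + 3y3 + 13y4 + 7y5

Subject to:
  C1: -4y1 - y2 - y3 - y5 ≤ -2
  C2: -y1 - 2y2 - y3 - y4 ≤ -4
  y1, y2, y3, y4, y5 ≥ 0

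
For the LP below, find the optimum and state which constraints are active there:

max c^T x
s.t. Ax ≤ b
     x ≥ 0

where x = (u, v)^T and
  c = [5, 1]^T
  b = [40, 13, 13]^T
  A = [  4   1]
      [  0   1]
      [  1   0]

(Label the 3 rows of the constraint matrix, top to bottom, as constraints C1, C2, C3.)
Optimal: u = 10, v = 0
Slack at optimum:
  C1: slack = 0 (binding)
  C2: slack = 13
  C3: slack = 3
  u ≥ 0: u = 10
  v ≥ 0: v = 0 (binding)
Binding constraints: C1, v ≥ 0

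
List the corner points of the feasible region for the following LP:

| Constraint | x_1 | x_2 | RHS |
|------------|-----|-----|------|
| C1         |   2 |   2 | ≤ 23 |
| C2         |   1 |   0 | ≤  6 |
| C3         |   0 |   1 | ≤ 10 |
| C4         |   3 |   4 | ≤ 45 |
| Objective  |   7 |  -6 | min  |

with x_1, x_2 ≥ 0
Each vertex is the intersection of two constraint boundaries that also satisfies all remaining constraints:
  x_1 = 0 and x_2 = 0 → (0, 0)
  x_1 = 6 and x_2 = 0 → (6, 0)
  2x_1 + 2x_2 = 23 and x_1 = 6 → (6, 5.5)
  2x_1 + 2x_2 = 23 and x_2 = 10 → (1.5, 10)
  x_2 = 10 and x_1 = 0 → (0, 10)

Vertices: (0, 0), (6, 0), (6, 5.5), (1.5, 10), (0, 10)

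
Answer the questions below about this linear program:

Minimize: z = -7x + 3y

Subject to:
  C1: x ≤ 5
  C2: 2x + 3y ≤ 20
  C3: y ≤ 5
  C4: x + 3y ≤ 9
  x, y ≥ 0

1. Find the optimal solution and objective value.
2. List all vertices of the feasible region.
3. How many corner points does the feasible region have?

1. x = 5, y = 0, z = -35
2. (0, 0), (5, 0), (5, 1.333), (0, 3)
3. 4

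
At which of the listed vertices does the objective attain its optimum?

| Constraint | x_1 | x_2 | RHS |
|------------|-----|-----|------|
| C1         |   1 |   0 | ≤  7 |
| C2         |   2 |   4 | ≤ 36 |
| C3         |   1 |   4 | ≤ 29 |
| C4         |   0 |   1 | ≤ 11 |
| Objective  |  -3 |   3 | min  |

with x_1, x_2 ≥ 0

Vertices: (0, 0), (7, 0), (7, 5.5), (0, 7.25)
Evaluating z = -3x_1 + 3x_2 at each vertex:
  (0, 0): z = 0
  (7, 0): z = -21
  (7, 5.5): z = -4.5
  (0, 7.25): z = 21.75

The smallest value is z = -21, attained at (7, 0).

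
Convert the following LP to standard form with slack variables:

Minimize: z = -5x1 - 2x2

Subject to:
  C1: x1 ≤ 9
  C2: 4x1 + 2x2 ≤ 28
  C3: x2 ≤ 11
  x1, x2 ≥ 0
min z = -5x1 - 2x2

s.t.
  x1 + s1 = 9
  4x1 + 2x2 + s2 = 28
  x2 + s3 = 11
  x1, x2, s1, s2, s3 ≥ 0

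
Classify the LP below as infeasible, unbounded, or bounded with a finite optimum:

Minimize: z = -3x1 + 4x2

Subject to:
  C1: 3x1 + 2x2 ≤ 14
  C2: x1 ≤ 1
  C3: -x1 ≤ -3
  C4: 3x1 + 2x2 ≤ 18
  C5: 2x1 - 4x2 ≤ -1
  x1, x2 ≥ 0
C2 requires x1 ≤ 1, while C3 (-x1 ≤ -3) is equivalent to x1 ≥ 3. Together they would need 3 ≤ x1 ≤ 1, which is impossible since 3 > 1. No point satisfies all constraints.

The feasible region is empty; the LP is infeasible.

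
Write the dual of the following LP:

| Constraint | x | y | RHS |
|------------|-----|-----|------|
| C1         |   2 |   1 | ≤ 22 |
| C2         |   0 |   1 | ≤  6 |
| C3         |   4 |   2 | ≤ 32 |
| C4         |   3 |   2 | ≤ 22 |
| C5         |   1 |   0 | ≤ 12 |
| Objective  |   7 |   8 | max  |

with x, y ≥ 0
Minimize: z = 22y1 + 6y2 + 32y3 + 22y4 + 12y5

Subject to:
  C1: -2y1 - 4y3 - 3y4 - y5 ≤ -7
  C2: -y1 - y2 - 2y3 - 2y4 ≤ -8
  y1, y2, y3, y4, y5 ≥ 0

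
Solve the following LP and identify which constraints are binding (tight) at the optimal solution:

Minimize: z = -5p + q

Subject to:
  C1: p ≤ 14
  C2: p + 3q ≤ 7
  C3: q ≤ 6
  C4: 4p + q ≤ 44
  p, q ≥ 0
Optimal: p = 7, q = 0
Slack at optimum:
  C1: slack = 7
  C2: slack = 0 (binding)
  C3: slack = 6
  C4: slack = 16
  p ≥ 0: p = 7
  q ≥ 0: q = 0 (binding)
Binding constraints: C2, q ≥ 0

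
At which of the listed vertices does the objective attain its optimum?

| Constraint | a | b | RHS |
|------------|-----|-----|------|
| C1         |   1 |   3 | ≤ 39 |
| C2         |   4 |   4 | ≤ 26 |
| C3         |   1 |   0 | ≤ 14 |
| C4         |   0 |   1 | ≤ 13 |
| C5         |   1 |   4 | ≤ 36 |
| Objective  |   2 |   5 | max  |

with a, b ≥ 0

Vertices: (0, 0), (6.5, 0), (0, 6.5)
Evaluating z = 2a + 5b at each vertex:
  (0, 0): z = 0
  (6.5, 0): z = 13
  (0, 6.5): z = 32.5

The largest value is z = 32.5, attained at (0, 6.5).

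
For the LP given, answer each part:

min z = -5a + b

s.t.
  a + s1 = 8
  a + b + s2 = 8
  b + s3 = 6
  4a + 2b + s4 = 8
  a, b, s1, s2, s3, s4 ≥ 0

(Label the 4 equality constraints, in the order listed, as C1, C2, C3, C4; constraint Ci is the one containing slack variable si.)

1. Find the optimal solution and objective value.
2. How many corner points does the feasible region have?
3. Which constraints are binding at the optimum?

1. a = 2, b = 0, z = -10
2. 3
3. C4, b ≥ 0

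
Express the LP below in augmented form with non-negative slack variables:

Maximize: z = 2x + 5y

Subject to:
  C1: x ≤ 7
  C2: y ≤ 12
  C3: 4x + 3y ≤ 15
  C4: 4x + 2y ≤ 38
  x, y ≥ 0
max z = 2x + 5y

s.t.
  x + s1 = 7
  y + s2 = 12
  4x + 3y + s3 = 15
  4x + 2y + s4 = 38
  x, y, s1, s2, s3, s4 ≥ 0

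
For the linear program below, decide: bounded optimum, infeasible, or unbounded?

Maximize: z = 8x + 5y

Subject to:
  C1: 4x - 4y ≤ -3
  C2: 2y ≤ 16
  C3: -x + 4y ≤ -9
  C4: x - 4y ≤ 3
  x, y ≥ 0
C4 requires x - 4y ≤ 3, while C3 (-x + 4y ≤ -9) is equivalent to x - 4y ≥ 9. Together they would need 9 ≤ x - 4y ≤ 3, which is impossible since 9 > 3. No point satisfies all constraints.

Infeasible — the constraint set is empty.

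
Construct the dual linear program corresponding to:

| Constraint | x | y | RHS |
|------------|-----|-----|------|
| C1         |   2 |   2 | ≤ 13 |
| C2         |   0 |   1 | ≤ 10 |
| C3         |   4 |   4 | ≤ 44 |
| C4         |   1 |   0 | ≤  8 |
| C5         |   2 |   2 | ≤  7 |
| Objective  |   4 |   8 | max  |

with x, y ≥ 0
Minimize: z = 13y1 + 10y2 + 44y3 + 8y4 + 7y5

Subject to:
  C1: -2y1 - 4y3 - y4 - 2y5 ≤ -4
  C2: -2y1 - y2 - 4y3 - 2y5 ≤ -8
  y1, y2, y3, y4, y5 ≥ 0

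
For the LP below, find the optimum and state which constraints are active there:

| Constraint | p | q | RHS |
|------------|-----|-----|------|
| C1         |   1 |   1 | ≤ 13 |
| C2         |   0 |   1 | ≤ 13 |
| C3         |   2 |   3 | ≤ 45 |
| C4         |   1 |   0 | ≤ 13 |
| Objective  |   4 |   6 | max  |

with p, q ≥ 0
Optimal: p = 0, q = 13
Slack at optimum:
  C1: slack = 0 (binding)
  C2: slack = 0 (binding)
  C3: slack = 6
  C4: slack = 13
  p ≥ 0: p = 0 (binding)
  q ≥ 0: q = 13
Binding constraints: C1, C2, p ≥ 0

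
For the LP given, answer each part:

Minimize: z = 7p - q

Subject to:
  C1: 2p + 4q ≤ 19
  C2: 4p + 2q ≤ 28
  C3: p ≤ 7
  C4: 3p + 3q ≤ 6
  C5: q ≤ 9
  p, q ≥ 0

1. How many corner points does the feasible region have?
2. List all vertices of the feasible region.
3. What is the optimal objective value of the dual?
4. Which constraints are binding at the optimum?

1. 3
2. (0, 0), (2, 0), (0, 2)
3. -2 (by strong duality, equal to the primal optimum)
4. C4, p ≥ 0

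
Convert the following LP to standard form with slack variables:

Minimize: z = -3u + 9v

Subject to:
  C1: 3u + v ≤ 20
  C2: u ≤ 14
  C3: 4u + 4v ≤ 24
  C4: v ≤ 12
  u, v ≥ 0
min z = -3u + 9v

s.t.
  3u + v + s1 = 20
  u + s2 = 14
  4u + 4v + s3 = 24
  v + s4 = 12
  u, v, s1, s2, s3, s4 ≥ 0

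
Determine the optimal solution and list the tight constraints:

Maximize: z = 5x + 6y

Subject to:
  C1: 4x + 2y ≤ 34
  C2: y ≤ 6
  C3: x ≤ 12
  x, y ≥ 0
Optimal: x = 5.5, y = 6
Binding: C1, C2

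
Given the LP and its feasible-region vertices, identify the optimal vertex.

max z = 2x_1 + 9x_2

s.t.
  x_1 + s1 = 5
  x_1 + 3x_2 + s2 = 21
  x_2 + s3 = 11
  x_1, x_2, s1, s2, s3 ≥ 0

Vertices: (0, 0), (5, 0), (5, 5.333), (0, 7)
(0, 7) with z = 63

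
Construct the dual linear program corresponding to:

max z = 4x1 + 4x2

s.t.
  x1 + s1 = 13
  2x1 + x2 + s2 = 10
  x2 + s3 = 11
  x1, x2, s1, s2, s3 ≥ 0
Minimize: z = 13y1 + 10y2 + 11y3

Subject to:
  C1: -y1 - 2y2 ≤ -4
  C2: -y2 - y3 ≤ -4
  y1, y2, y3 ≥ 0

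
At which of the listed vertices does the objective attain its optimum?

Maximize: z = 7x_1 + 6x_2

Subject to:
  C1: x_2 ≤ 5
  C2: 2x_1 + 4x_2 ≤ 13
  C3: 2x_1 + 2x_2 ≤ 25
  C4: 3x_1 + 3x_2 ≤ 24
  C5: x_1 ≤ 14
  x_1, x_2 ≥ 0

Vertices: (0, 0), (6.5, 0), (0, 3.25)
Evaluating z = 7x_1 + 6x_2 at each vertex:
  (0, 0): z = 0
  (6.5, 0): z = 45.5
  (0, 3.25): z = 19.5

The largest value is z = 45.5, attained at (6.5, 0).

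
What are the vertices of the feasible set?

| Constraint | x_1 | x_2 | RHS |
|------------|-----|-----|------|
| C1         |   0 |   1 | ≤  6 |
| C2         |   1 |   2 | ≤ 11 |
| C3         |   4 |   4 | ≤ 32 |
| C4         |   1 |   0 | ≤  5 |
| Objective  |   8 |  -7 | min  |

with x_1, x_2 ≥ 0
Each vertex is the intersection of two constraint boundaries that also satisfies all remaining constraints:
  x_1 = 0 and x_2 = 0 → (0, 0)
  x_1 = 5 and x_2 = 0 → (5, 0)
  x_1 + 2x_2 = 11 and 4x_1 + 4x_2 = 32 → (5, 3)
  x_1 + 2x_2 = 11 and x_1 = 0 → (0, 5.5)

Vertices: (0, 0), (5, 0), (5, 3), (0, 5.5)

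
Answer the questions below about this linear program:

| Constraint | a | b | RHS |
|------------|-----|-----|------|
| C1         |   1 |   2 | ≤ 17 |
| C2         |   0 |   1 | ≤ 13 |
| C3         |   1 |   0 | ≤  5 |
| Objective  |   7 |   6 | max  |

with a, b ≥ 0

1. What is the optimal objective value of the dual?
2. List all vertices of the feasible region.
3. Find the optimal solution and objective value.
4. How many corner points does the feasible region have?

1. 71 (by strong duality, equal to the primal optimum)
2. (0, 0), (5, 0), (5, 6), (0, 8.5)
3. a = 5, b = 6, z = 71
4. 4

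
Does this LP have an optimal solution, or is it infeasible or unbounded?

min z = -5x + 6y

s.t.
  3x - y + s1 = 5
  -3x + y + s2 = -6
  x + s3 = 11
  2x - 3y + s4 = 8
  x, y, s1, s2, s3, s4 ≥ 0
The row 3x - y + s1 = 5 with s1 ≥ 0 requires 3x - y ≤ 5, while the row -3x + y + s2 = -6 with s2 ≥ 0 is equivalent to 3x - y ≥ 6. Together they would need 6 ≤ 3x - y ≤ 5, which is impossible since 6 > 5. No point satisfies all constraints.

Infeasible — the constraint set is empty.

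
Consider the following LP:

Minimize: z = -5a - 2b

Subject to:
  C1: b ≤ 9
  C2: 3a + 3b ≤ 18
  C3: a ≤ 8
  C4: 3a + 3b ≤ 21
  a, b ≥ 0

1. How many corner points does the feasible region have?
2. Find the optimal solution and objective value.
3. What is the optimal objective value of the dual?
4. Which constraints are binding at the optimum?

1. 3
2. a = 6, b = 0, z = -30
3. -30 (by strong duality, equal to the primal optimum)
4. C2, b ≥ 0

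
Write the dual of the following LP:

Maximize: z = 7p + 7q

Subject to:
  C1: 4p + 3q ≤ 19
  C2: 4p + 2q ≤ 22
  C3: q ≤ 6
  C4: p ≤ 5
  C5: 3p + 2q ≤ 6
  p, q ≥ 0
Minimize: z = 19y1 + 22y2 + 6y3 + 5y4 + 6y5

Subject to:
  C1: -4y1 - 4y2 - y4 - 3y5 ≤ -7
  C2: -3y1 - 2y2 - y3 - 2y5 ≤ -7
  y1, y2, y3, y4, y5 ≥ 0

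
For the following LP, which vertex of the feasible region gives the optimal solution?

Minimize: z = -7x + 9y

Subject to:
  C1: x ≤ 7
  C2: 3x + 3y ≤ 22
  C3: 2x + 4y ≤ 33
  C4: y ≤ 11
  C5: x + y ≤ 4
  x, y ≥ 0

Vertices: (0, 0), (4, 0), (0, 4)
Evaluating z = -7x + 9y at each vertex:
  (0, 0): z = 0
  (4, 0): z = -28
  (0, 4): z = 36

The smallest value is z = -28, attained at (4, 0).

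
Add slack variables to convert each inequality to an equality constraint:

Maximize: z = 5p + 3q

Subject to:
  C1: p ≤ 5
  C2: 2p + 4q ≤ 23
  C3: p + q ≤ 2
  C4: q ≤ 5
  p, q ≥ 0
max z = 5p + 3q

s.t.
  p + s1 = 5
  2p + 4q + s2 = 23
  p + q + s3 = 2
  q + s4 = 5
  p, q, s1, s2, s3, s4 ≥ 0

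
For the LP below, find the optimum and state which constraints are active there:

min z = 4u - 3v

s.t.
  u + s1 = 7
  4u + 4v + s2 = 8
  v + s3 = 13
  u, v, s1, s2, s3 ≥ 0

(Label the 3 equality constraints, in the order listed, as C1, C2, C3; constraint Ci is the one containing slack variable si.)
Optimal: u = 0, v = 2
Slack at optimum:
  C1: slack = 7
  C2: slack = 0 (binding)
  C3: slack = 11
  u ≥ 0: u = 0 (binding)
  v ≥ 0: v = 2
Binding constraints: C2, u ≥ 0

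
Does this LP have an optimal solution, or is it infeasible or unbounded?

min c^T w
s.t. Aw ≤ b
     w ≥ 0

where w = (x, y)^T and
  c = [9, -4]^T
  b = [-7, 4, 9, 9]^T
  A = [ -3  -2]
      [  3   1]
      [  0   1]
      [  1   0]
The point (0, 4) satisfies every constraint, so the LP is feasible; the constraints give x ≤ 9 and y ≤ 9, which with x, y ≥ 0 keep the feasible region inside a bounded box. A feasible, bounded LP attains a finite optimum at a vertex.

The LP has an optimal solution: (0, 4) with z = -16.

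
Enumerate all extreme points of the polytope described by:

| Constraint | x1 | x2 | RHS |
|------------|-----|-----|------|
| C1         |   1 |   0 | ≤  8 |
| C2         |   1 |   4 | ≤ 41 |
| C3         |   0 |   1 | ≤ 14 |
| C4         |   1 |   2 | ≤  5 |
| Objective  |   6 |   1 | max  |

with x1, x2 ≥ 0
Each vertex is the intersection of two constraint boundaries that also satisfies all remaining constraints:
  x1 = 0 and x2 = 0 → (0, 0)
  x1 + 2x2 = 5 and x2 = 0 → (5, 0)
  x1 + 2x2 = 5 and x1 = 0 → (0, 2.5)

Vertices: (0, 0), (5, 0), (0, 2.5)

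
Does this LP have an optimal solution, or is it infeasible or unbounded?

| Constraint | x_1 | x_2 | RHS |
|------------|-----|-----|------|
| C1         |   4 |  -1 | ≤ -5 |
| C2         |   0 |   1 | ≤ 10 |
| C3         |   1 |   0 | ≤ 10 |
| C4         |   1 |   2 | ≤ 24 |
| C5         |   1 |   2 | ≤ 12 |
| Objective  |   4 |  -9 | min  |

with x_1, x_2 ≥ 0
The point (0, 6) satisfies every constraint, so the LP is feasible; the constraints give x_1 ≤ 10 and x_2 ≤ 10, which with x_1, x_2 ≥ 0 keep the feasible region inside a bounded box. A feasible, bounded LP attains a finite optimum at a vertex.

Feasible with finite optimum z* = -54 at (0, 6).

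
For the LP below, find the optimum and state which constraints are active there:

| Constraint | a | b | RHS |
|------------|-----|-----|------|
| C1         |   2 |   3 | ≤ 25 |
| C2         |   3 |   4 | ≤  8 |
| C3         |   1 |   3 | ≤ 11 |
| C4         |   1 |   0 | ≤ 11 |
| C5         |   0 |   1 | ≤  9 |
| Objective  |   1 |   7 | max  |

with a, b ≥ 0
Optimal: a = 0, b = 2
Binding: C2, a ≥ 0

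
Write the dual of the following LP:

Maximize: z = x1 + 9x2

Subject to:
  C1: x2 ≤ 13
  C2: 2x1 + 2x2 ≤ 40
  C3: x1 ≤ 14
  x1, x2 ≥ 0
Minimize: z = 13y1 + 40y2 + 14y3

Subject to:
  C1: -2y2 - y3 ≤ -1
  C2: -y1 - 2y2 ≤ -9
  y1, y2, y3 ≥ 0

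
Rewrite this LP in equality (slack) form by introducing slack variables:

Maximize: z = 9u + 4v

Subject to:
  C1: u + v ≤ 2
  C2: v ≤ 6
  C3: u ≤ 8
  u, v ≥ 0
max z = 9u + 4v

s.t.
  u + v + s1 = 2
  v + s2 = 6
  u + s3 = 8
  u, v, s1, s2, s3 ≥ 0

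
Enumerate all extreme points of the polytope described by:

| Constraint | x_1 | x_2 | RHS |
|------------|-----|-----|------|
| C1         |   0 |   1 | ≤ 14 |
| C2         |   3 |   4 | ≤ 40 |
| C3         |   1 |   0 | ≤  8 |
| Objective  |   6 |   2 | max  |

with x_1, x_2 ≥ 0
Each vertex is the intersection of two constraint boundaries that also satisfies all remaining constraints:
  x_1 = 0 and x_2 = 0 → (0, 0)
  x_1 = 8 and x_2 = 0 → (8, 0)
  3x_1 + 4x_2 = 40 and x_1 = 8 → (8, 4)
  3x_1 + 4x_2 = 40 and x_1 = 0 → (0, 10)

Vertices: (0, 0), (8, 0), (8, 4), (0, 10)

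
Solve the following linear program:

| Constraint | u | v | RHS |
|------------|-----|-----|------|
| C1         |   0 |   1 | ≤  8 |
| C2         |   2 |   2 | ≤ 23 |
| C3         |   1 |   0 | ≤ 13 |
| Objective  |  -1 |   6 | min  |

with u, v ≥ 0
u = 11.5, v = 0, z = -11.5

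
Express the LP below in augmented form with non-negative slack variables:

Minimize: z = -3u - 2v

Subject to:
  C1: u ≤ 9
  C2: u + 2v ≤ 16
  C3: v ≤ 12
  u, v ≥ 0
min z = -3u - 2v

s.t.
  u + s1 = 9
  u + 2v + s2 = 16
  v + s3 = 12
  u, v, s1, s2, s3 ≥ 0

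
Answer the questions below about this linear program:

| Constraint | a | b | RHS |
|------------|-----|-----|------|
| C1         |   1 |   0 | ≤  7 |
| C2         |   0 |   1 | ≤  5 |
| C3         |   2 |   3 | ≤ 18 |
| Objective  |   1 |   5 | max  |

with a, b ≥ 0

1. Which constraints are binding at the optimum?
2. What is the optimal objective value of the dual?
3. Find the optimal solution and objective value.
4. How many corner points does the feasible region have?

1. C2, C3
2. 26.5 (by strong duality, equal to the primal optimum)
3. a = 1.5, b = 5, z = 26.5
4. 5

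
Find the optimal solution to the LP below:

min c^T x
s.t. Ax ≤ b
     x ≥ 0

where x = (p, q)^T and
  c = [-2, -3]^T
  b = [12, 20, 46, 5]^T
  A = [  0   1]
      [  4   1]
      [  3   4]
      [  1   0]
Each vertex is the intersection of two constraint boundaries that also satisfies all remaining constraints:
  p = 0 and q = 0 → (0, 0)
  4p + q = 20 and p = 5 → (5, 0)
  4p + q = 20 and 3p + 4q = 46 → (2.615, 9.538)
  3p + 4q = 46 and p = 0 → (0, 11.5)

Evaluating z = -2p - 3q at each vertex:
  (0, 0): z = 0
  (5, 0): z = -10
  (2.615, 9.538): z = -33.85
  (0, 11.5): z = -34.5

The minimum is at (0, 11.5) with z = -34.5.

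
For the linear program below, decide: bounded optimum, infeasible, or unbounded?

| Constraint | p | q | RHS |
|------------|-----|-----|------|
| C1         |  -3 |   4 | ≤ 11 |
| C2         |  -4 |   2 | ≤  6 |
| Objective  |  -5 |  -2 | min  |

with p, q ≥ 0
Feasible point: (0, 0) satisfies every constraint, so the LP is feasible.
Direction d = (1, 0): for each constraint row a, a·d ≤ 0 —
  (-3)(1) + (4)(0) = -3 ≤ 0
  (-4)(1) + (2)(0) = -4 ≤ 0
and d ≥ 0, so (0, 0) + t·d stays feasible for every t ≥ 0. Along this ray z = -5p - 2q changes by -5 per unit t, so z → −∞.

The LP is unbounded; z can be made arbitrarily small.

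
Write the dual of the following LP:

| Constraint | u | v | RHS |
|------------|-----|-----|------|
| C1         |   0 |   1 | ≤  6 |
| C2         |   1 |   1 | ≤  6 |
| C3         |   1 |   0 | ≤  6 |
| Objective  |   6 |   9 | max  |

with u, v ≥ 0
Minimize: z = 6y1 + 6y2 + 6y3

Subject to:
  C1: -y2 - y3 ≤ -6
  C2: -y1 - y2 ≤ -9
  y1, y2, y3 ≥ 0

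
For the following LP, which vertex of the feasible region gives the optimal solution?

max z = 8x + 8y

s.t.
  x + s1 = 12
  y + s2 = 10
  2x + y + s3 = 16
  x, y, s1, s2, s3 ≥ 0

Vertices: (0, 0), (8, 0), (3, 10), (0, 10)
Evaluating z = 8x + 8y at each vertex:
  (0, 0): z = 0
  (8, 0): z = 64
  (3, 10): z = 104
  (0, 10): z = 80

The largest value is z = 104, attained at (3, 10).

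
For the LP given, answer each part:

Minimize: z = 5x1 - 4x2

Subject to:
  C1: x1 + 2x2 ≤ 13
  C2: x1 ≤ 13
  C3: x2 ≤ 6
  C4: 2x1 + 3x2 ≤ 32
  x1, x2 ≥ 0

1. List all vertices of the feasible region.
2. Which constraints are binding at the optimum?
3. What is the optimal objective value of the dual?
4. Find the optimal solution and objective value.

1. (0, 0), (13, 0), (1, 6), (0, 6)
2. C3, x1 ≥ 0
3. -24 (by strong duality, equal to the primal optimum)
4. x1 = 0, x2 = 6, z = -24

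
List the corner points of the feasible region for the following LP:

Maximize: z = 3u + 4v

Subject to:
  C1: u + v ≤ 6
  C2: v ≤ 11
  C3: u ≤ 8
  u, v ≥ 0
Each vertex is the intersection of two constraint boundaries that also satisfies all remaining constraints:
  u = 0 and v = 0 → (0, 0)
  u + v = 6 and v = 0 → (6, 0)
  u + v = 6 and u = 0 → (0, 6)

Vertices: (0, 0), (6, 0), (0, 6)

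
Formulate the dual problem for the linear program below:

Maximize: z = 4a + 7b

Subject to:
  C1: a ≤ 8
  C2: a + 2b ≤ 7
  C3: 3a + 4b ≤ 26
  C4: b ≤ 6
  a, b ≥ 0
Minimize: z = 8y1 + 7y2 + 26y3 + 6y4

Subject to:
  C1: -y1 - y2 - 3y3 ≤ -4
  C2: -2y2 - 4y3 - y4 ≤ -7
  y1, y2, y3, y4 ≥ 0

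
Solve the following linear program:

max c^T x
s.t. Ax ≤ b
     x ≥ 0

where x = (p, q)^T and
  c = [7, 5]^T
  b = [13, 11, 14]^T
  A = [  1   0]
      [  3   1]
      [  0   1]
p = 0, q = 11, z = 55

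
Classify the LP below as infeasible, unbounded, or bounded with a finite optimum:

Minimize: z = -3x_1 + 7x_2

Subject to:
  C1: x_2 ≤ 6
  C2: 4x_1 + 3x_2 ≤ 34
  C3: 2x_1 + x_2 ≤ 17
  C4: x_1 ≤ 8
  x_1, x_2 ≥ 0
The point (8, 0) satisfies every constraint, so the LP is feasible; the constraints give x_1 ≤ 8 and x_2 ≤ 6, which with x_1, x_2 ≥ 0 keep the feasible region inside a bounded box. A feasible, bounded LP attains a finite optimum at a vertex.

The LP has an optimal solution: (8, 0) with z = -24.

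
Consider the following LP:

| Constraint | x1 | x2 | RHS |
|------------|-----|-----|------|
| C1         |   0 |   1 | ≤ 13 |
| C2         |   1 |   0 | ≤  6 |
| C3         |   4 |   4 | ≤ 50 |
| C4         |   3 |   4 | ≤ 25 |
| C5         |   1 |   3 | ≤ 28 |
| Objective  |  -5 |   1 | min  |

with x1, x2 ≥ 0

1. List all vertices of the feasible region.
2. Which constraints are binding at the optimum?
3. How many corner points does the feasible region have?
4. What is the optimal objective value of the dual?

1. (0, 0), (6, 0), (6, 1.75), (0, 6.25)
2. C2, x2 ≥ 0
3. 4
4. -30 (by strong duality, equal to the primal optimum)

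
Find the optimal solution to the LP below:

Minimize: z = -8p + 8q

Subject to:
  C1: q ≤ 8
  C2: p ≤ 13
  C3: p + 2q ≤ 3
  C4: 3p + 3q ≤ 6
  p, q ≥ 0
p = 2, q = 0, z = -16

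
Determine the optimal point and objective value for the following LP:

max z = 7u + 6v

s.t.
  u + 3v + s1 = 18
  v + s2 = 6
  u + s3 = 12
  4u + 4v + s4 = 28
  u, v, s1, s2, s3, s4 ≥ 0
Each vertex is the intersection of two constraint boundaries that also satisfies all remaining constraints:
  u = 0 and v = 0 → (0, 0)
  4u + 4v = 28 and v = 0 → (7, 0)
  u + 3v = 18 and 4u + 4v = 28 → (1.5, 5.5)
  u + 3v = 18 and v = 6 → (0, 6)

Evaluating z = 7u + 6v at each vertex:
  (0, 0): z = 0
  (7, 0): z = 49
  (1.5, 5.5): z = 43.5
  (0, 6): z = 36

The maximum is at (7, 0) with z = 49.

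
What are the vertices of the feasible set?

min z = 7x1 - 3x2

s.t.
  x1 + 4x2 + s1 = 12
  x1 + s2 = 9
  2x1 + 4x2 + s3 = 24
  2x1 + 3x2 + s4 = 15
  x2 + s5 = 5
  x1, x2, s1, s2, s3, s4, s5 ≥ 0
Each vertex is the intersection of two constraint boundaries that also satisfies all remaining constraints:
  x1 = 0 and x2 = 0 → (0, 0)
  2x1 + 3x2 = 15 and x2 = 0 → (7.5, 0)
  x1 + 4x2 = 12 and 2x1 + 3x2 = 15 → (4.8, 1.8)
  x1 + 4x2 = 12 and x1 = 0 → (0, 3)

Vertices: (0, 0), (7.5, 0), (4.8, 1.8), (0, 3)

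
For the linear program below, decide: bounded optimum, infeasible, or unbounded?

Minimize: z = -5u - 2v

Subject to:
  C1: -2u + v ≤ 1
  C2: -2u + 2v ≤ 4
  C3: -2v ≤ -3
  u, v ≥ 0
Feasible point: (1, 2) satisfies every constraint, so the LP is feasible.
Direction d = (1, 0): for each constraint row a, a·d ≤ 0 —
  (-2)(1) + (1)(0) = -2 ≤ 0
  (-2)(1) + (2)(0) = -2 ≤ 0
  (0)(1) + (-2)(0) = 0 ≤ 0
and d ≥ 0, so (1, 2) + t·d stays feasible for every t ≥ 0. Along this ray z = -5u - 2v changes by -5 per unit t, so z → −∞.

Unbounded — the objective can decrease without bound over the feasible region.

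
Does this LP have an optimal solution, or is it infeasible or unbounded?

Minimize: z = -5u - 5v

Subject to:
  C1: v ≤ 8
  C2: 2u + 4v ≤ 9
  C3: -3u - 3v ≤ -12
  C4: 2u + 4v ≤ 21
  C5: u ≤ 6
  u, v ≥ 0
The point (4.5, 0) satisfies every constraint, so the LP is feasible; the constraints give u ≤ 6 and v ≤ 8, which with u, v ≥ 0 keep the feasible region inside a bounded box. A feasible, bounded LP attains a finite optimum at a vertex.

Bounded optimum: z* = -22.5 at (4.5, 0).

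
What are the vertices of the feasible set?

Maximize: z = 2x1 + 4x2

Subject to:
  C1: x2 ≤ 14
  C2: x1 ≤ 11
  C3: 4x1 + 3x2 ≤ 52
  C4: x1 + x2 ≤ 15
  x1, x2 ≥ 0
Each vertex is the intersection of two constraint boundaries that also satisfies all remaining constraints:
  x1 = 0 and x2 = 0 → (0, 0)
  x1 = 11 and x2 = 0 → (11, 0)
  x1 = 11 and 4x1 + 3x2 = 52 → (11, 2.667)
  4x1 + 3x2 = 52 and x1 + x2 = 15 → (7, 8)
  x2 = 14 and x1 + x2 = 15 → (1, 14)
  x2 = 14 and x1 = 0 → (0, 14)

Vertices: (0, 0), (11, 0), (11, 2.667), (7, 8), (1, 14), (0, 14)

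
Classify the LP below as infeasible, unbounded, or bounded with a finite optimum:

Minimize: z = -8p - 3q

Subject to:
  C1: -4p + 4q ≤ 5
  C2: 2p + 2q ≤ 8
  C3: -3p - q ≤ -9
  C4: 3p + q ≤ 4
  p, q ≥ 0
C4 requires 3p + q ≤ 4, while C3 (-3p - q ≤ -9) is equivalent to 3p + q ≥ 9. Together they would need 9 ≤ 3p + q ≤ 4, which is impossible since 9 > 4. No point satisfies all constraints.

The feasible region is empty; the LP is infeasible.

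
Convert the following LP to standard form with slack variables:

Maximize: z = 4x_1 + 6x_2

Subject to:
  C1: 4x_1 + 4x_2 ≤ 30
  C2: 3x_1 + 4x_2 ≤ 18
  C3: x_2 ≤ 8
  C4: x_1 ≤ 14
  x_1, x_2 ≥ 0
max z = 4x_1 + 6x_2

s.t.
  4x_1 + 4x_2 + s1 = 30
  3x_1 + 4x_2 + s2 = 18
  x_2 + s3 = 8
  x_1 + s4 = 14
  x_1, x_2, s1, s2, s3, s4 ≥ 0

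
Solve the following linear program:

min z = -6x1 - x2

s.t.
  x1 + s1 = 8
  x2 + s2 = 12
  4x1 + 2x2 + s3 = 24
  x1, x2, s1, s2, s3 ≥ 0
x1 = 6, x2 = 0, z = -36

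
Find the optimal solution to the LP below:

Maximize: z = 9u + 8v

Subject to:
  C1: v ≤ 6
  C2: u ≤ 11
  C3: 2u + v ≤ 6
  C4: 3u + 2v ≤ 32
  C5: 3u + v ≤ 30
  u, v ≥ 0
u = 0, v = 6, z = 48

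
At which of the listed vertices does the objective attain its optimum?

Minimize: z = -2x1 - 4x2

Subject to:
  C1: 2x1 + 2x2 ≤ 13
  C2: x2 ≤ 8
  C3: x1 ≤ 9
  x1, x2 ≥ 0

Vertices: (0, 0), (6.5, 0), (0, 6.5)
Evaluating z = -2x1 - 4x2 at each vertex:
  (0, 0): z = 0
  (6.5, 0): z = -13
  (0, 6.5): z = -26

The smallest value is z = -26, attained at (0, 6.5).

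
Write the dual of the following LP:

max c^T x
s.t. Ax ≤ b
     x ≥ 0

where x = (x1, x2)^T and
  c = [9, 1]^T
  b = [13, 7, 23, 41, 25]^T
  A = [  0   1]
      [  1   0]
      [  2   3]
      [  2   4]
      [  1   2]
Minimize: z = 13y1 + 7y2 + 23y3 + 41y4 + 25y5

Subject to:
  C1: -y2 - 2y3 - 2y4 - y5 ≤ -9
  C2: -y1 - 3y3 - 4y4 - 2y5 ≤ -1
  y1, y2, y3, y4, y5 ≥ 0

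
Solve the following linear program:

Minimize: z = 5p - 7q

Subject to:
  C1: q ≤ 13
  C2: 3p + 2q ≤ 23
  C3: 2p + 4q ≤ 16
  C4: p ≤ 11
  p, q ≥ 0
Each vertex is the intersection of two constraint boundaries that also satisfies all remaining constraints:
  p = 0 and q = 0 → (0, 0)
  3p + 2q = 23 and q = 0 → (7.667, 0)
  3p + 2q = 23 and 2p + 4q = 16 → (7.5, 0.25)
  2p + 4q = 16 and p = 0 → (0, 4)

Evaluating z = 5p - 7q at each vertex:
  (0, 0): z = 0
  (7.667, 0): z = 38.33
  (7.5, 0.25): z = 35.75
  (0, 4): z = -28

The minimum is at (0, 4) with z = -28.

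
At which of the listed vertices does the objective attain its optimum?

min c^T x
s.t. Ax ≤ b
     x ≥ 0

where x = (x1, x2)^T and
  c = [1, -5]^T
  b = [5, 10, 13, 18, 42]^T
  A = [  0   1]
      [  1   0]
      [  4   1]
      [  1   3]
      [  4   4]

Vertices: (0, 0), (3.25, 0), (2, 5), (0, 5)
(0, 5) with z = -25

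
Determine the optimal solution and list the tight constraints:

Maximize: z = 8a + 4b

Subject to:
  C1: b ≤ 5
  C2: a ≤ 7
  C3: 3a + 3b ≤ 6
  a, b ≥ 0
Optimal: a = 2, b = 0
Slack at optimum:
  C1: slack = 5
  C2: slack = 5
  C3: slack = 0 (binding)
  a ≥ 0: a = 2
  b ≥ 0: b = 0 (binding)
Binding constraints: C3, b ≥ 0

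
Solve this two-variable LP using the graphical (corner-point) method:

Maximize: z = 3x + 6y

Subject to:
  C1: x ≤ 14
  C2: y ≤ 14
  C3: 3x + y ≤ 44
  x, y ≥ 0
Each vertex is the intersection of two constraint boundaries that also satisfies all remaining constraints:
  x = 0 and y = 0 → (0, 0)
  x = 14 and y = 0 → (14, 0)
  x = 14 and 3x + y = 44 → (14, 2)
  y = 14 and 3x + y = 44 → (10, 14)
  y = 14 and x = 0 → (0, 14)

Evaluating z = 3x + 6y at each vertex:
  (0, 0): z = 0
  (14, 0): z = 42
  (14, 2): z = 54
  (10, 14): z = 114
  (0, 14): z = 84

The maximum is at (10, 14) with z = 114.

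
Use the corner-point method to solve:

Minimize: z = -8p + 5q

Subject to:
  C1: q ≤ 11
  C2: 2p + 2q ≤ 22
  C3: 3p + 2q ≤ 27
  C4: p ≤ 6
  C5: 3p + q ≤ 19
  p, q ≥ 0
p = 6, q = 0, z = -48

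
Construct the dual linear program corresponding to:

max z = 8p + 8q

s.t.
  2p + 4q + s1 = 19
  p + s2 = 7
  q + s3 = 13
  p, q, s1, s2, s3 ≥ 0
Minimize: z = 19y1 + 7y2 + 13y3

Subject to:
  C1: -2y1 - y2 ≤ -8
  C2: -4y1 - y3 ≤ -8
  y1, y2, y3 ≥ 0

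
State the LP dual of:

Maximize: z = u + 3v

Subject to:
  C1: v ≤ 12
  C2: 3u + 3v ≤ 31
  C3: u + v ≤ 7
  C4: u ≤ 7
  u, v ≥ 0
Minimize: z = 12y1 + 31y2 + 7y3 + 7y4

Subject to:
  C1: -3y2 - y3 - y4 ≤ -1
  C2: -y1 - 3y2 - y3 ≤ -3
  y1, y2, y3, y4 ≥ 0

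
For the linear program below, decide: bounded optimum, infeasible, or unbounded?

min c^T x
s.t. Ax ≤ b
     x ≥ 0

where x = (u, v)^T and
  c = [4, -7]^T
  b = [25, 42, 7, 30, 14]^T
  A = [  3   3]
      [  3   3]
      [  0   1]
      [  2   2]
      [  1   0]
The point (0, 7) satisfies every constraint, so the LP is feasible; the constraints give u ≤ 14 and v ≤ 7, which with u, v ≥ 0 keep the feasible region inside a bounded box. A feasible, bounded LP attains a finite optimum at a vertex.

Evaluating z = 4u - 7v at each vertex:
  (0, 0): z = 0
  (8.333, 0): z = 33.33
  (1.333, 7): z = -43.67
  (0, 7): z = -49

The LP has an optimal solution: (0, 7) with z = -49.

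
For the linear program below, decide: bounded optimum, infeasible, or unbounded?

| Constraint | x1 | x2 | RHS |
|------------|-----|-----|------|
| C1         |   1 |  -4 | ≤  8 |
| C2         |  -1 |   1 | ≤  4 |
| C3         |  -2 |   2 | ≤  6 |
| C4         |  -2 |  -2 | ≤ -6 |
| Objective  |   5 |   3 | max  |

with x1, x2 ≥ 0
Feasible point: (0, 3) satisfies every constraint, so the LP is feasible.
Direction d = (1, 1): for each constraint row a, a·d ≤ 0 —
  (1)(1) + (-4)(1) = -3 ≤ 0
  (-1)(1) + (1)(1) = 0 ≤ 0
  (-2)(1) + (2)(1) = 0 ≤ 0
  (-2)(1) + (-2)(1) = -4 ≤ 0
and d ≥ 0, so (0, 3) + t·d stays feasible for every t ≥ 0. Along this ray z = 5x1 + 3x2 changes by 8 per unit t, so z → +∞.

The LP is unbounded; z can be made arbitrarily large.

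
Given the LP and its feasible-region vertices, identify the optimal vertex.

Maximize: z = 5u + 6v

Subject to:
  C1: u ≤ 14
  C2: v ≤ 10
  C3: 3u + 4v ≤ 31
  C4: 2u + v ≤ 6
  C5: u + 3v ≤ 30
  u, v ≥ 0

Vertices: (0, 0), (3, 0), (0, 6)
(0, 6) with z = 36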